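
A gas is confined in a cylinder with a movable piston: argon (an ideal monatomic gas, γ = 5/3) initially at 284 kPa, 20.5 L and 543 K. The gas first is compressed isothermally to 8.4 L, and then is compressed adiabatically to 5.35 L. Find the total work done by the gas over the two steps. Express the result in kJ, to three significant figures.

W_total ≈ -8.26 kJ

Step 1 (isothermal): W = P₁V₁ ln(V₂/V₁) = (5822) ln(8.4/20.5) = -5194 J.
After step 1: P = 693.1 kPa, V = 8.4 L, T = 543 K.
Step 2 (adiabatic): W = (P₁V₁ − P₂V₂)/(γ−1) = (5822 − 7865)/0.667 = -3064 J.
W_total = -5194 − 3064 = -8259 J.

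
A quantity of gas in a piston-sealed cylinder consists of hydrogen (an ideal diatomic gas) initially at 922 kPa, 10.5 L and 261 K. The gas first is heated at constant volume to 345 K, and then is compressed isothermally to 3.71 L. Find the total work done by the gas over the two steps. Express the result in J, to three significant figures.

W_total ≈ -13300 J

Step 1 (isochoric): W = 0 (constant volume).
After step 1: P = 1219 kPa (V unchanged).
Step 2 (isothermal): W = P₁V₁ ln(V₂/V₁) = (12797) ln(3.71/10.5) = -13313 J.
W_total = 0 − 13313 = -13313 J.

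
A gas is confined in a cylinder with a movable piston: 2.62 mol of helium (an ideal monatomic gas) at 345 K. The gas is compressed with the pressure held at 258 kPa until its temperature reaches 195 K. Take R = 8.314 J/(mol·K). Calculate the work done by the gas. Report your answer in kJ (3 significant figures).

W ≈ -3.27 kJ

Isobaric: W = P ΔV = nR ΔT.
W = (2.62)(8.314)(195 − 345) = -3267 J.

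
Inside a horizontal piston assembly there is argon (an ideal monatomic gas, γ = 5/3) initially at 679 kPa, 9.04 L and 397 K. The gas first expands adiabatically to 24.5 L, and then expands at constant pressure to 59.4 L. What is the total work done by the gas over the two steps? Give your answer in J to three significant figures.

Step 1 (adiabatic): W = (P₁V₁ − P₂V₂)/(γ−1) = (6138 − 3158)/0.667 = 4471 J.
After step 1: P = 128.9 kPa, V = 24.5 L, T = 204.2 K.
Step 2 (isobaric): W = PΔV = (128.9 kPa)(59.4 − 24.5 L) = 4498 J.
W_total = 4471 + 4498 = 8969 J.

W_total ≈ 8970 J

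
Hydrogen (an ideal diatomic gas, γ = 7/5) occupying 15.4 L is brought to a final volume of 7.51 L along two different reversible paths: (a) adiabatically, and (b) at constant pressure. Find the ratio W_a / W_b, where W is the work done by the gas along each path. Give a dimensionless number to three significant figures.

W_a / W_b ≈ 1.62

Path (a) adiabatic: W = P₁V₁(1 − (V₁/V₂)^(γ−1))/(γ−1) → W_a/(P₁V₁) = -0.8319.
Path (b) isobaric: W = P₁(V₂ − V₁) → W_b/(P₁V₁) = -0.5123.
W_a / W_b = -0.8319 / -0.5123 = 1.624.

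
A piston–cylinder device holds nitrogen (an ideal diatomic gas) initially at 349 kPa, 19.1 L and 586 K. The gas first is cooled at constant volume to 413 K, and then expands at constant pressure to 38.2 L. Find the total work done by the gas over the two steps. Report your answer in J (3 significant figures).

W_total ≈ 4700 J

Step 1 (isochoric): W = 0 (constant volume).
After step 1: P = 246 kPa (V unchanged).
Step 2 (isobaric): W = PΔV = (246 kPa)(38.2 − 19.1 L) = 4698 J.
W_total = 0 + 4698 = 4698 J.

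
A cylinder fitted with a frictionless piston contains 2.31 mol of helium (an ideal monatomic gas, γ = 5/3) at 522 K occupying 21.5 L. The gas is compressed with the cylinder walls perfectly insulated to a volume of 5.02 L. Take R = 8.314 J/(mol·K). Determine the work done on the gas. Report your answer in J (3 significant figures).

W ≈ 24600 J

Adiabatic: TV^(γ−1) = const with γ = 5/3.
T₂ = T₁ (V₁/V₂)^(γ−1) = 522 × (21.5/5.02)^0.667 = 522 × 2.637 = 1377 K.
W_by = nCᵥ(T₁ − T₂) = (2.31)(12.47)(522 − 1377) = -24621 J.
Work on gas = −W_by = 24621 J.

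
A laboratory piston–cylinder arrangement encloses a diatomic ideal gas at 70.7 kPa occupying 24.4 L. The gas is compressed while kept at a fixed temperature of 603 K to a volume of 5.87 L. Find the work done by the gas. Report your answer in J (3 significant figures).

W ≈ -2460 J

Isothermal: W = nRT ln(V₂/V₁) = P₁V₁ ln(V₂/V₁).
P₁V₁ = (70.7 kPa)(24.4 L) = 1725 J.
W = 1725 × ln(5.87/24.4) = 1725 × -1.425
W_by_gas = -2458 J.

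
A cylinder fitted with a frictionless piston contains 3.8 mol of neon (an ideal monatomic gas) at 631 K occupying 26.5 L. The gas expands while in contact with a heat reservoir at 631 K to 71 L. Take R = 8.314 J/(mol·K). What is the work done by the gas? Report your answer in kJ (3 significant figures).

Isothermal: W = nRT ln(V₂/V₁).
W = (3.8)(8.314)(631) × ln(71/26.5)
  = 19935 × 0.9855
W_by_gas = 19647 J.

W ≈ 19.6 kJ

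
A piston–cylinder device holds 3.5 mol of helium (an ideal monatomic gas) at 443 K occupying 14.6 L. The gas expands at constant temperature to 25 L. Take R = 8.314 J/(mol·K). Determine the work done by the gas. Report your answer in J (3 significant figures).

Isothermal: W = nRT ln(V₂/V₁).
W = (3.5)(8.314)(443) × ln(25/14.6)
  = 12891 × 0.5379
W_by_gas = 6933 J.

W ≈ 6930 J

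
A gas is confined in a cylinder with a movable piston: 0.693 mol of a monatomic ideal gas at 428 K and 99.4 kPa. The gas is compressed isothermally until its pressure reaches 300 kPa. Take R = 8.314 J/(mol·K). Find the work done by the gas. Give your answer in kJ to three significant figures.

W ≈ -2.72 kJ

Isothermal process: W = nRT ln(V₂/V₁) = nRT ln(P₁/P₂).
W = (0.693)(8.314)(428) × ln(99.4/300)
  = 2466 × ln(0.3313) = 2466 × -1.105
W_by_gas = -2724 J.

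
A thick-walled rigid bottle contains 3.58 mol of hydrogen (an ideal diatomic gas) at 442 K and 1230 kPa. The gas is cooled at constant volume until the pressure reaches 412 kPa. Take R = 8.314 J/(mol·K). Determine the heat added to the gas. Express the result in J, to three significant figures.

Constant volume ⇒ W = 0, so Q = ΔU = nCᵥΔT with Cᵥ = 5R/2 = 20.79 J/(mol·K).
At constant V, T₂/T₁ = P₂/P₁ ⇒ ΔT = T₁(P₂/P₁ − 1) = 442·(412/1230 − 1) = -293.9 K.
ΔU = (3.58)(20.79)(-293.9) = -21873 J.

Q ≈ -21900 J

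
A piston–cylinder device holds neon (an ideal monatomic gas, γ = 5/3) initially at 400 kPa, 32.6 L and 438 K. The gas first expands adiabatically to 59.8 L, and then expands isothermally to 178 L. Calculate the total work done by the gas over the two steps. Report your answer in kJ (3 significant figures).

Step 1 (adiabatic): W = (P₁V₁ − P₂V₂)/(γ−1) = (13040 − 8702)/0.667 = 6507 J.
After step 1: P = 145.5 kPa, V = 59.8 L, T = 292.3 K.
Step 2 (isothermal): W = P₁V₁ ln(V₂/V₁) = (8702) ln(178/59.8) = 9492 J.
W_total = 6507 + 9492 = 15999 J.

W_total ≈ 16.0 kJ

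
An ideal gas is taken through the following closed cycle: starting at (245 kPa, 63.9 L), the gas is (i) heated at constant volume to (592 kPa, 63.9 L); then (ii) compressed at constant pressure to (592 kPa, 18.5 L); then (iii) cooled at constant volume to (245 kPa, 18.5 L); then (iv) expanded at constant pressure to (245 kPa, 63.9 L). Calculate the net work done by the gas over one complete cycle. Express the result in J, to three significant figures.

Constant-volume legs do no work.
W(ii) = (592)(18.5 − 63.9) = -26877 J; W(iv) = (245)(63.9 − 18.5) = 11123 J.
W_net = -26877 + 11123 = -15754 J (the counter-clockwise enclosed area).

W_net ≈ -15800 J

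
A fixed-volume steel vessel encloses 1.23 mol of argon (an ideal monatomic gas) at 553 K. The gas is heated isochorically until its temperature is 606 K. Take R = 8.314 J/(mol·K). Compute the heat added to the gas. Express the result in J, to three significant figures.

Constant volume ⇒ W = 0, so Q = ΔU = nCᵥΔT with Cᵥ = 3R/2 = 12.47 J/(mol·K).
ΔU = (1.23)(12.47)(606 − 553) = 813 J.

Q ≈ 813 J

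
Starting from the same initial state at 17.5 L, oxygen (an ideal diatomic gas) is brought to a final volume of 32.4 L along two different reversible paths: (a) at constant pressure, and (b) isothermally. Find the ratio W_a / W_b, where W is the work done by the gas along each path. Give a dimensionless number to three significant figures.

Path (a) isobaric: W = P₁(V₂ − V₁) → W_a/(P₁V₁) = 0.8514.
Path (b) isothermal: W = P₁V₁ ln(V₂/V₁) → W_b/(P₁V₁) = 0.616.
W_a / W_b = 0.8514 / 0.616 = 1.382.

W_a / W_b ≈ 1.38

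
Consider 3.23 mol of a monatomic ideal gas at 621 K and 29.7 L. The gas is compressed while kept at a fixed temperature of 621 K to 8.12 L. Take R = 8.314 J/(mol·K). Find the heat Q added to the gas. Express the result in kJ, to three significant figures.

Q ≈ -21.6 kJ

Isothermal ⇒ ΔU = 0, so Q = W = nRT ln(V₂/V₁).
Q = (3.23)(8.314)(621) ln(8.12/29.7) = 16676 × -1.297 = -21626 J.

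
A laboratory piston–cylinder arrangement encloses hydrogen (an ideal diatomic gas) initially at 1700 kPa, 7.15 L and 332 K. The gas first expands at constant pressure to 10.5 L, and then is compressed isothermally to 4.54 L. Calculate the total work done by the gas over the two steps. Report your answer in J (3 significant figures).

W_total ≈ -9270 J

Step 1 (isobaric): W = PΔV = (1700 kPa)(10.5 − 7.15 L) = 5695 J.
After step 1: P = 1700 kPa, V = 10.5 L, T = 487.6 K.
Step 2 (isothermal): W = P₁V₁ ln(V₂/V₁) = (17850) ln(4.54/10.5) = -14966 J.
W_total = 5695 − 14966 = -9271 J.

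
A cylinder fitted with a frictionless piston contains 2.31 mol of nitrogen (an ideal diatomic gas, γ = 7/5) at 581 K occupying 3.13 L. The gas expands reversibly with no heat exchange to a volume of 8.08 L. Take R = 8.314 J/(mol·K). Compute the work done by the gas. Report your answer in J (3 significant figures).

W ≈ 8810 J

Adiabatic: TV^(γ−1) = const with γ = 7/5.
T₂ = T₁ (V₁/V₂)^(γ−1) = 581 × (3.13/8.08)^0.4 = 581 × 0.6843 = 397.6 K.
W_by = nCᵥ(T₁ − T₂) = (2.31)(20.79)(581 − 397.6) = 8806 J.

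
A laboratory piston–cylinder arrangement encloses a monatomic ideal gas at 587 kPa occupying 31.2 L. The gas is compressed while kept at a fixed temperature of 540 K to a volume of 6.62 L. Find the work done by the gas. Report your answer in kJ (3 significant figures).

W ≈ -28.4 kJ

Isothermal: W = nRT ln(V₂/V₁) = P₁V₁ ln(V₂/V₁).
P₁V₁ = (587 kPa)(31.2 L) = 18314 J.
W = 18314 × ln(6.62/31.2) = 18314 × -1.55
W_by_gas = -28393 J.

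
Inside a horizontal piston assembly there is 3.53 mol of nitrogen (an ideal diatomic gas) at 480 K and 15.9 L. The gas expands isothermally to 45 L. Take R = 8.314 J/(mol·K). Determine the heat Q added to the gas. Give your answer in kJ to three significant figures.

Isothermal ⇒ ΔU = 0, so Q = W = nRT ln(V₂/V₁).
Q = (3.53)(8.314)(480) ln(45/15.9) = 14087 × 1.04 = 14656 J.

Q ≈ 14.7 kJ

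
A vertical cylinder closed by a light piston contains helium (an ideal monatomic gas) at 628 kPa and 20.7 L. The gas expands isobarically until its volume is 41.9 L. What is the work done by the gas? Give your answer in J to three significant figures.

W ≈ 13300 J

Isobaric: W = P ΔV.
W = (628 kPa)(41.9 − 20.7 L) = (628)(21.2) = 13314 J.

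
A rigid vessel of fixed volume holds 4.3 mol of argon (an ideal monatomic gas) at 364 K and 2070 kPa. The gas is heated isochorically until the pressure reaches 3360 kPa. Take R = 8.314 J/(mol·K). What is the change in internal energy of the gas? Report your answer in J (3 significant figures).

Constant volume ⇒ W = 0, so Q = ΔU = nCᵥΔT with Cᵥ = 3R/2 = 12.47 J/(mol·K).
At constant V, T₂/T₁ = P₂/P₁ ⇒ ΔT = T₁(P₂/P₁ − 1) = 364·(3360/2070 − 1) = 226.8 K.
ΔU = (4.3)(12.47)(226.8) = 12164 J.

ΔU ≈ 12200 J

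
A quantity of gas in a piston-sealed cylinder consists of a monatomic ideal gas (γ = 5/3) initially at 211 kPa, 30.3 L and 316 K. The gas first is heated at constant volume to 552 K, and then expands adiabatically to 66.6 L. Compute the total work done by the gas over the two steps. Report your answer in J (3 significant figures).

W_total ≈ 6840 J

Step 1 (isochoric): W = 0 (constant volume).
After step 1: P = 368.6 kPa (V unchanged).
Step 2 (adiabatic): W = (P₁V₁ − P₂V₂)/(γ−1) = (11168 − 6606)/0.667 = 6843 J.
W_total = 0 + 6843 = 6843 J.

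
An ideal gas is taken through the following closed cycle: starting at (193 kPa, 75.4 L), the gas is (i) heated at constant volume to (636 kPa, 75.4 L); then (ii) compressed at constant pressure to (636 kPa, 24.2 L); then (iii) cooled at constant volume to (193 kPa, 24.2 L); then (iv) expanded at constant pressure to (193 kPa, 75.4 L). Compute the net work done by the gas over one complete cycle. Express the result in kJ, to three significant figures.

Constant-volume legs do no work.
W(ii) = (636)(24.2 − 75.4) = -32563 J; W(iv) = (193)(75.4 − 24.2) = 9882 J.
W_net = -32563 + 9882 = -22682 J (the counter-clockwise enclosed area).

W_net ≈ -22.7 kJ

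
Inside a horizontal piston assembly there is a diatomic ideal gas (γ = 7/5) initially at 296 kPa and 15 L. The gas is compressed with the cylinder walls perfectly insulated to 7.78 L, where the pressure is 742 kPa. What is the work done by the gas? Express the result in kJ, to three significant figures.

Adiabatic: W = (P₁V₁ − P₂V₂)/(γ − 1) with γ = 7/5.
P₁V₁ = 4440 J, P₂V₂ = 5773 J.
W = (4440 − 5773) / 0.4 = -3332 J.

W ≈ -3.33 kJ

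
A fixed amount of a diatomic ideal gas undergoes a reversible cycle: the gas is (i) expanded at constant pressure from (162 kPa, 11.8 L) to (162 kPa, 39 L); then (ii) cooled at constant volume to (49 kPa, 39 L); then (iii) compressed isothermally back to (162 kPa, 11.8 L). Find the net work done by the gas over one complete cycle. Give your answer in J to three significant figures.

W_net ≈ 2120 J

Leg (i): W = PΔV = (162)(39 − 11.8) = 4406 J.
Leg (ii): W = 0.
Leg (iii): W = PᵢVᵢ ln(V_f/Vᵢ) = (1911) ln(11.8/39) = -2285 J.
W_net = 4406 − 2285 = 2122 J.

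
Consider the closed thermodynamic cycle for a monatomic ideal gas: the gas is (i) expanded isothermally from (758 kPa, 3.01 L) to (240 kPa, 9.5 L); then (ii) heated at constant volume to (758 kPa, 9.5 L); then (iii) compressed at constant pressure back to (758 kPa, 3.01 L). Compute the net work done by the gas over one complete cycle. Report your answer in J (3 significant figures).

Leg (i): W = PᵢVᵢ ln(V_f/Vᵢ) = (2282) ln(9.5/3.01) = 2622 J.
Leg (ii): W = 0.
Leg (iii): W = PΔV = (758)(3.01 − 9.5) = -4919 J.
W_net = 2622 − 4919 = -2297 J.

W_net ≈ -2300 J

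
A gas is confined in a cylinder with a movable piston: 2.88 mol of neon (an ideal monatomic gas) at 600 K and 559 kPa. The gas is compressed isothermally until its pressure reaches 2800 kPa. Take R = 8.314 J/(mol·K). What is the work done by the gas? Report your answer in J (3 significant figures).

W ≈ -23100 J

Isothermal process: W = nRT ln(V₂/V₁) = nRT ln(P₁/P₂).
W = (2.88)(8.314)(600) × ln(559/2800)
  = 14367 × ln(0.1996) = 14367 × -1.611
W_by_gas = -23148 J.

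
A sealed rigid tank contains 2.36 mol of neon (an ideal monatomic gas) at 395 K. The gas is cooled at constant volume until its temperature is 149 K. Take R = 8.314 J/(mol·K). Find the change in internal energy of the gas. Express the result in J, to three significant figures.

Constant volume ⇒ W = 0, so Q = ΔU = nCᵥΔT with Cᵥ = 3R/2 = 12.47 J/(mol·K).
ΔU = (2.36)(12.47)(149 − 395) = -7240 J.

ΔU ≈ -7240 J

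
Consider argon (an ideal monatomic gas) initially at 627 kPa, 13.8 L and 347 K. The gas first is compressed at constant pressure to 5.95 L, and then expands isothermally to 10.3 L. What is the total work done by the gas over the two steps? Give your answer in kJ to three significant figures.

Step 1 (isobaric): W = PΔV = (627 kPa)(5.95 − 13.8 L) = -4922 J.
After step 1: P = 627 kPa, V = 5.95 L, T = 149.6 K.
Step 2 (isothermal): W = P₁V₁ ln(V₂/V₁) = (3731) ln(10.3/5.95) = 2047 J.
W_total = -4922 + 2047 = -2875 J.

W_total ≈ -2.87 kJ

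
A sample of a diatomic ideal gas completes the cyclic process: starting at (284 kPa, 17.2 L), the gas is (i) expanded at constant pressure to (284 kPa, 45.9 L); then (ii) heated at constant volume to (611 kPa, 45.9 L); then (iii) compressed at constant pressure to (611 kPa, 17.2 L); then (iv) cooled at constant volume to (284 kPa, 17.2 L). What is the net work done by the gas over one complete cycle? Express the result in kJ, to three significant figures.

W_net ≈ -9.38 kJ

Constant-volume legs do no work.
W(i) = (284)(45.9 − 17.2) = 8151 J; W(iii) = (611)(17.2 − 45.9) = -17536 J.
W_net = 8151 − 17536 = -9385 J (the counter-clockwise enclosed area).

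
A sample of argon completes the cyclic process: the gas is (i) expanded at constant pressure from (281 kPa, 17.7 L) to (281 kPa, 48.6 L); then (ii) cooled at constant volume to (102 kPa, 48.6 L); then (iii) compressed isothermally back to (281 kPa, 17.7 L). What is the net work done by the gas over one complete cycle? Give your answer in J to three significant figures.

W_net ≈ 3680 J

Leg (i): W = PΔV = (281)(48.6 − 17.7) = 8683 J.
Leg (ii): W = 0.
Leg (iii): W = PᵢVᵢ ln(V_f/Vᵢ) = (4957) ln(17.7/48.6) = -5007 J.
W_net = 8683 − 5007 = 3676 J.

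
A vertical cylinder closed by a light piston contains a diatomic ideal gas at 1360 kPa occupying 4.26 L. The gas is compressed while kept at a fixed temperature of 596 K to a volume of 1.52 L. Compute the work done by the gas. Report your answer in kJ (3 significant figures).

W ≈ -5.97 kJ

Isothermal: W = nRT ln(V₂/V₁) = P₁V₁ ln(V₂/V₁).
P₁V₁ = (1360 kPa)(4.26 L) = 5794 J.
W = 5794 × ln(1.52/4.26) = 5794 × -1.031
W_by_gas = -5971 J.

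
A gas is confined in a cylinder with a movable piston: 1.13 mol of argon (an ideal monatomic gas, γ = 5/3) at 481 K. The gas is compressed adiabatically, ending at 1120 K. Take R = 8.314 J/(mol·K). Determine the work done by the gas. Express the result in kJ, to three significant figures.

W ≈ -9.00 kJ

Adiabatic ⇒ Q = 0, so W_by = −ΔU = nCᵥ(T₁ − T₂).
Cᵥ = 3R/2 = 12.47 J/(mol·K).
W = (1.13)(12.47)(481 − 1120) = -9005 J.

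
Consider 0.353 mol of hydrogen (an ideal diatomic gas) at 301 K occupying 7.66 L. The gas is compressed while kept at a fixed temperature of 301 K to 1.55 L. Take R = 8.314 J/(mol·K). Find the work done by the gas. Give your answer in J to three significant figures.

Isothermal: W = nRT ln(V₂/V₁).
W = (0.353)(8.314)(301) × ln(1.55/7.66)
  = 883.4 × -1.598
W_by_gas = -1411 J.

W ≈ -1410 J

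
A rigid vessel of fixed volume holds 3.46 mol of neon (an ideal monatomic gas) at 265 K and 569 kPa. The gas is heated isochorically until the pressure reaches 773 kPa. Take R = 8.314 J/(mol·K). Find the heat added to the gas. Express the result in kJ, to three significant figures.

Constant volume ⇒ W = 0, so Q = ΔU = nCᵥΔT with Cᵥ = 3R/2 = 12.47 J/(mol·K).
At constant V, T₂/T₁ = P₂/P₁ ⇒ ΔT = T₁(P₂/P₁ − 1) = 265·(773/569 − 1) = 95.01 K.
ΔU = (3.46)(12.47)(95.01) = 4100 J.

Q ≈ 4.10 kJ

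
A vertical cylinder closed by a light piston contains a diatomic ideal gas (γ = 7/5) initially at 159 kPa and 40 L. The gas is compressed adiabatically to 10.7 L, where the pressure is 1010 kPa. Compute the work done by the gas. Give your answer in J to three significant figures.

W ≈ -11100 J

Adiabatic: W = (P₁V₁ − P₂V₂)/(γ − 1) with γ = 7/5.
P₁V₁ = 6360 J, P₂V₂ = 10807 J.
W = (6360 − 10807) / 0.4 = -11118 J.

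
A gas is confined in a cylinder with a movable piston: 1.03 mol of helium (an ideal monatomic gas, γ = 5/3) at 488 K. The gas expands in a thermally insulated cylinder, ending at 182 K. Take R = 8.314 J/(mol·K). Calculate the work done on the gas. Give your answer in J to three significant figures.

W ≈ -3930 J

Adiabatic ⇒ Q = 0, so W_by = −ΔU = nCᵥ(T₁ − T₂).
Cᵥ = 3R/2 = 12.47 J/(mol·K).
W = (1.03)(12.47)(488 − 182) = 3931 J.
Work on gas = −W_by = -3931 J.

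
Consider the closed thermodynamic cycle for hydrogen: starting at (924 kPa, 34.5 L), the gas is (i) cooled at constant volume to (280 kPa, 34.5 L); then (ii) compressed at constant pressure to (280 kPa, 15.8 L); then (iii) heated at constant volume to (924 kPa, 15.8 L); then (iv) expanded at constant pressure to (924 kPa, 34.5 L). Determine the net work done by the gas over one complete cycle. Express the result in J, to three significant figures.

Constant-volume legs do no work.
W(ii) = (280)(15.8 − 34.5) = -5236 J; W(iv) = (924)(34.5 − 15.8) = 17279 J.
W_net = -5236 + 17279 = 12043 J (the clockwise enclosed area).

W_net ≈ 12000 J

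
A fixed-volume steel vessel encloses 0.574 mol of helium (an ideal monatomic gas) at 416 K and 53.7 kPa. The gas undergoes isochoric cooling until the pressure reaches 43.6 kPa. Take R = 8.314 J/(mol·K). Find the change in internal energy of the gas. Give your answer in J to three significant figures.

ΔU ≈ -560 J

Constant volume ⇒ W = 0, so Q = ΔU = nCᵥΔT with Cᵥ = 3R/2 = 12.47 J/(mol·K).
At constant V, T₂/T₁ = P₂/P₁ ⇒ ΔT = T₁(P₂/P₁ − 1) = 416·(43.6/53.7 − 1) = -78.24 K.
ΔU = (0.574)(12.47)(-78.24) = -560.1 J.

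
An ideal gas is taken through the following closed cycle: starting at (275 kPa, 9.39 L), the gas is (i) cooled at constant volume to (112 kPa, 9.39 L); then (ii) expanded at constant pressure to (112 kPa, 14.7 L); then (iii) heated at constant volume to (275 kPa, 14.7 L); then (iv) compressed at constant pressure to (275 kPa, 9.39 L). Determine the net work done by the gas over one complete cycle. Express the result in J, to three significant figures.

W_net ≈ -866 J

Constant-volume legs do no work.
W(ii) = (112)(14.7 − 9.39) = 594.7 J; W(iv) = (275)(9.39 − 14.7) = -1460 J.
W_net = 594.7 − 1460 = -865.5 J (the counter-clockwise enclosed area).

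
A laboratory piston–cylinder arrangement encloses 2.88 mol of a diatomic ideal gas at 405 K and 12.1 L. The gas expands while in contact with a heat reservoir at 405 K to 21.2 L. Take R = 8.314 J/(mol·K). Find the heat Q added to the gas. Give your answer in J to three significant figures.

Isothermal ⇒ ΔU = 0, so Q = W = nRT ln(V₂/V₁).
Q = (2.88)(8.314)(405) ln(21.2/12.1) = 9697 × 0.5608 = 5438 J.

Q ≈ 5440 J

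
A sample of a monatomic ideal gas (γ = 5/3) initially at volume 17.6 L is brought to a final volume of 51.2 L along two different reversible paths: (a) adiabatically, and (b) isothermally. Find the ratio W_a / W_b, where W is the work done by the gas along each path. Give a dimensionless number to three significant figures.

Path (a) adiabatic: W = P₁V₁(1 − (V₁/V₂)^(γ−1))/(γ−1) → W_a/(P₁V₁) = 0.7639.
Path (b) isothermal: W = P₁V₁ ln(V₂/V₁) → W_b/(P₁V₁) = 1.068.
W_a / W_b = 0.7639 / 1.068 = 0.7154.

W_a / W_b ≈ 0.715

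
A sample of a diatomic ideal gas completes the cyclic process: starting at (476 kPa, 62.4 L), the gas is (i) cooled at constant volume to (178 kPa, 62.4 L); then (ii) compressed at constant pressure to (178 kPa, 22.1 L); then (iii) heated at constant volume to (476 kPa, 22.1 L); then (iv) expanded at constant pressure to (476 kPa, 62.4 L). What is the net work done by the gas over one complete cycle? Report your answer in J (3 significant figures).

Constant-volume legs do no work.
W(ii) = (178)(22.1 − 62.4) = -7173 J; W(iv) = (476)(62.4 − 22.1) = 19183 J.
W_net = -7173 + 19183 = 12009 J (the clockwise enclosed area).

W_net ≈ 12000 J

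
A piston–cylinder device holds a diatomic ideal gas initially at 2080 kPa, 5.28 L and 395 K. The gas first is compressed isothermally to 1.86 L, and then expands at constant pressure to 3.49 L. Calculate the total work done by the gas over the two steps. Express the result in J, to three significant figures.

W_total ≈ -1830 J

Step 1 (isothermal): W = P₁V₁ ln(V₂/V₁) = (10982) ln(1.86/5.28) = -11458 J.
After step 1: P = 5905 kPa, V = 1.86 L, T = 395 K.
Step 2 (isobaric): W = PΔV = (5905 kPa)(3.49 − 1.86 L) = 9624 J.
W_total = -11458 + 9624 = -1834 J.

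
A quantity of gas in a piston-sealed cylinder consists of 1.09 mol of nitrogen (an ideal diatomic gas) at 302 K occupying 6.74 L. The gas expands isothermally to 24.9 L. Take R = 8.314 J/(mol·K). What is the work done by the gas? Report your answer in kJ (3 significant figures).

Isothermal: W = nRT ln(V₂/V₁).
W = (1.09)(8.314)(302) × ln(24.9/6.74)
  = 2737 × 1.307
W_by_gas = 3576 J.

W ≈ 3.58 kJ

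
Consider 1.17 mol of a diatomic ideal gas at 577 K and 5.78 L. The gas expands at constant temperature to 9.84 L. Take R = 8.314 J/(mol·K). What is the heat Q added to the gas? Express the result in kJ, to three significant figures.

Isothermal ⇒ ΔU = 0, so Q = W = nRT ln(V₂/V₁).
Q = (1.17)(8.314)(577) ln(9.84/5.78) = 5613 × 0.5321 = 2986 J.

Q ≈ 2.99 kJ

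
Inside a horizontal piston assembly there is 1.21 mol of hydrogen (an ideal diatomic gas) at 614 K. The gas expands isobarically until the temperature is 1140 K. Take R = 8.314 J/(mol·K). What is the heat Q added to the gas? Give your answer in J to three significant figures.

Isobaric: W = nRΔT = (1.21)(8.314)(526) = 5292 J.
ΔU = nCᵥΔT with Cᵥ = 5R/2: ΔU = (1.21)(20.79)(526) = 13229 J.
Q = ΔU + W = 13229 + 5292 = 18520 J.

Q ≈ 18500 J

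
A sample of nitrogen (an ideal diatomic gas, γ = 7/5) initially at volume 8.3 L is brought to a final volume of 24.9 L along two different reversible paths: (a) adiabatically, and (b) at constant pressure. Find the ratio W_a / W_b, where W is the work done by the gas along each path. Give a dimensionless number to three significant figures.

W_a / W_b ≈ 0.445

Path (a) adiabatic: W = P₁V₁(1 − (V₁/V₂)^(γ−1))/(γ−1) → W_a/(P₁V₁) = 0.889.
Path (b) isobaric: W = P₁(V₂ − V₁) → W_b/(P₁V₁) = 2.
W_a / W_b = 0.889 / 2 = 0.4445.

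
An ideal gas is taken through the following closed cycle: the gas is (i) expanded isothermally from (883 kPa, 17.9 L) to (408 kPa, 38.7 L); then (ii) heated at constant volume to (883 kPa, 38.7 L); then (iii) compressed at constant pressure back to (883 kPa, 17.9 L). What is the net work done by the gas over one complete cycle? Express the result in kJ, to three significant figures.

W_net ≈ -6.18 kJ

Leg (i): W = PᵢVᵢ ln(V_f/Vᵢ) = (15806) ln(38.7/17.9) = 12187 J.
Leg (ii): W = 0.
Leg (iii): W = PΔV = (883)(17.9 − 38.7) = -18366 J.
W_net = 12187 − 18366 = -6180 J.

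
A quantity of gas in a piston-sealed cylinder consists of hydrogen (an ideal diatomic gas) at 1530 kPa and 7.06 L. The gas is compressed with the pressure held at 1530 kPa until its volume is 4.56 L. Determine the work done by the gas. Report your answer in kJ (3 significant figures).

W ≈ -3.82 kJ

Isobaric: W = P ΔV.
W = (1530 kPa)(4.56 − 7.06 L) = (1530)(-2.5) = -3825 J.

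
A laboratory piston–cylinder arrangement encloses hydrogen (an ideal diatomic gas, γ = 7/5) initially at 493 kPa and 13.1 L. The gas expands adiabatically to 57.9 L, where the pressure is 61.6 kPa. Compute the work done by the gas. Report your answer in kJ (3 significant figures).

W ≈ 7.23 kJ

Adiabatic: W = (P₁V₁ − P₂V₂)/(γ − 1) with γ = 7/5.
P₁V₁ = 6458 J, P₂V₂ = 3567 J.
W = (6458 − 3567) / 0.4 = 7229 J.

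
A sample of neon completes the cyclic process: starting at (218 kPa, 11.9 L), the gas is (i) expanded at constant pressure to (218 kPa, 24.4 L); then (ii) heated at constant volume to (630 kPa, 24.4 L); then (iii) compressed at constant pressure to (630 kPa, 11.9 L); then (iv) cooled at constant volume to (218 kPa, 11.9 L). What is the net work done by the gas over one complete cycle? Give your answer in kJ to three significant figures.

Constant-volume legs do no work.
W(i) = (218)(24.4 − 11.9) = 2725 J; W(iii) = (630)(11.9 − 24.4) = -7875 J.
W_net = 2725 − 7875 = -5150 J (the counter-clockwise enclosed area).

W_net ≈ -5.15 kJ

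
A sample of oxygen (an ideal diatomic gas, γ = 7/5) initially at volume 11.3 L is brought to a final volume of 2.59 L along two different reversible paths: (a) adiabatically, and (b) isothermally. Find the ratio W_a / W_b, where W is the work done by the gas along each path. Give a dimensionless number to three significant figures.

Path (a) adiabatic: W = P₁V₁(1 − (V₁/V₂)^(γ−1))/(γ−1) → W_a/(P₁V₁) = -2.007.
Path (b) isothermal: W = P₁V₁ ln(V₂/V₁) → W_b/(P₁V₁) = -1.473.
W_a / W_b = -2.007 / -1.473 = 1.362.

W_a / W_b ≈ 1.36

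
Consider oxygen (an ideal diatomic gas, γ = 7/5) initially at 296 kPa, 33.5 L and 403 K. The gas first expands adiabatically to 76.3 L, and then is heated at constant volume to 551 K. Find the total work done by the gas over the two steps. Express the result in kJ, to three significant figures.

W_total ≈ 6.95 kJ

Step 1 (adiabatic): W = (P₁V₁ − P₂V₂)/(γ−1) = (9916 − 7134)/0.4 = 6955 J.
Step 2 (isochoric): W = 0 (constant volume).
W_total = 6955 + 0 = 6955 J.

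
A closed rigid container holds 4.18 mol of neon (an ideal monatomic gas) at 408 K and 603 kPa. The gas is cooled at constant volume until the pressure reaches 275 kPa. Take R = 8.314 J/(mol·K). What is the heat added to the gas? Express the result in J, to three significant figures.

Constant volume ⇒ W = 0, so Q = ΔU = nCᵥΔT with Cᵥ = 3R/2 = 12.47 J/(mol·K).
At constant V, T₂/T₁ = P₂/P₁ ⇒ ΔT = T₁(P₂/P₁ − 1) = 408·(275/603 − 1) = -221.9 K.
ΔU = (4.18)(12.47)(-221.9) = -11569 J.

Q ≈ -11600 J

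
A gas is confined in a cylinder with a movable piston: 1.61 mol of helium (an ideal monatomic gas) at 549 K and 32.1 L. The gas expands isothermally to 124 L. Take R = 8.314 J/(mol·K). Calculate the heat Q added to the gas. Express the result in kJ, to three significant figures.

Q ≈ 9.93 kJ

Isothermal ⇒ ΔU = 0, so Q = W = nRT ln(V₂/V₁).
Q = (1.61)(8.314)(549) ln(124/32.1) = 7349 × 1.351 = 9931 J.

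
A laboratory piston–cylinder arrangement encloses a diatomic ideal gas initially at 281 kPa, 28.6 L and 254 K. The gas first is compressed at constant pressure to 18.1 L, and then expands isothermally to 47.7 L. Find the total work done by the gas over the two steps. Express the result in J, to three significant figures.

W_total ≈ 1980 J

Step 1 (isobaric): W = PΔV = (281 kPa)(18.1 − 28.6 L) = -2950 J.
After step 1: P = 281 kPa, V = 18.1 L, T = 160.7 K.
Step 2 (isothermal): W = P₁V₁ ln(V₂/V₁) = (5086) ln(47.7/18.1) = 4929 J.
W_total = -2950 + 4929 = 1978 J.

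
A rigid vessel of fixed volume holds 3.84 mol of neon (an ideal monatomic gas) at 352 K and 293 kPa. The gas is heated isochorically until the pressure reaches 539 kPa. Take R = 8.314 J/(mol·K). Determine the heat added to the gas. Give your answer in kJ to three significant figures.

Constant volume ⇒ W = 0, so Q = ΔU = nCᵥΔT with Cᵥ = 3R/2 = 12.47 J/(mol·K).
At constant V, T₂/T₁ = P₂/P₁ ⇒ ΔT = T₁(P₂/P₁ − 1) = 352·(539/293 − 1) = 295.5 K.
ΔU = (3.84)(12.47)(295.5) = 14153 J.

Q ≈ 14.2 kJ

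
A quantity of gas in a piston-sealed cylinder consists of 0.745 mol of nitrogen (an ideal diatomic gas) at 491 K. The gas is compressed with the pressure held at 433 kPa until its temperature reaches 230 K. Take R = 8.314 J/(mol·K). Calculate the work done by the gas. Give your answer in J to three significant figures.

W ≈ -1620 J

Isobaric: W = P ΔV = nR ΔT.
W = (0.745)(8.314)(230 − 491) = -1617 J.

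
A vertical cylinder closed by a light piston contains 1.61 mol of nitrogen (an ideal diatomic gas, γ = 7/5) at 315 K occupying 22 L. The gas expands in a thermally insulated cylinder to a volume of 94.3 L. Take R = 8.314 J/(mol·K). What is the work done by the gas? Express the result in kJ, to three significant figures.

Adiabatic: TV^(γ−1) = const with γ = 7/5.
T₂ = T₁ (V₁/V₂)^(γ−1) = 315 × (22/94.3)^0.4 = 315 × 0.5587 = 176 K.
W_by = nCᵥ(T₁ − T₂) = (1.61)(20.79)(315 − 176) = 4652 J.

W ≈ 4.65 kJ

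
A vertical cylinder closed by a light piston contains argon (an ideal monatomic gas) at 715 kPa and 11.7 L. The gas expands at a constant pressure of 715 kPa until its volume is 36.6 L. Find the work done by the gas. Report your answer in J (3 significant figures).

W ≈ 17800 J

Isobaric: W = P ΔV.
W = (715 kPa)(36.6 − 11.7 L) = (715)(24.9) = 17804 J.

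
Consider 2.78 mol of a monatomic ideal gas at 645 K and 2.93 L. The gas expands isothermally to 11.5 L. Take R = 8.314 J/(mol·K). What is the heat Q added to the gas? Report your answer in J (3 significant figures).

Q ≈ 20400 J

Isothermal ⇒ ΔU = 0, so Q = W = nRT ln(V₂/V₁).
Q = (2.78)(8.314)(645) ln(11.5/2.93) = 14908 × 1.367 = 20384 J.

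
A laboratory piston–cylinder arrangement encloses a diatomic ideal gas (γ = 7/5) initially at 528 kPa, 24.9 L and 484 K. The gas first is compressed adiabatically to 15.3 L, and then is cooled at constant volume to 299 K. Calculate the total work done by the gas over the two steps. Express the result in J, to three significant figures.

W_total ≈ -7070 J

Step 1 (adiabatic): W = (P₁V₁ − P₂V₂)/(γ−1) = (13147 − 15975)/0.4 = -7069 J.
Step 2 (isochoric): W = 0 (constant volume).
W_total = -7069 + 0 = -7069 J.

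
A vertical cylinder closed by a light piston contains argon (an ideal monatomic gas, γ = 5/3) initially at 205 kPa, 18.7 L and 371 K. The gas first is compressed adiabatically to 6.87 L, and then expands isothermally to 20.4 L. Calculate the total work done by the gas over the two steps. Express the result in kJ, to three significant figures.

Step 1 (adiabatic): W = (P₁V₁ − P₂V₂)/(γ−1) = (3834 − 7473)/0.667 = -5460 J.
After step 1: P = 1088 kPa, V = 6.87 L, T = 723.3 K.
Step 2 (isothermal): W = P₁V₁ ln(V₂/V₁) = (7473) ln(20.4/6.87) = 8134 J.
W_total = -5460 + 8134 = 2674 J.

W_total ≈ 2.67 kJ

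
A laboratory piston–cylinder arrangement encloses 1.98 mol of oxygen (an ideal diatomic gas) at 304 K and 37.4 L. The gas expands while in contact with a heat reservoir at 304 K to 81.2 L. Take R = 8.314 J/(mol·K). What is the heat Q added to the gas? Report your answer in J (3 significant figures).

Q ≈ 3880 J

Isothermal ⇒ ΔU = 0, so Q = W = nRT ln(V₂/V₁).
Q = (1.98)(8.314)(304) ln(81.2/37.4) = 5004 × 0.7752 = 3880 J.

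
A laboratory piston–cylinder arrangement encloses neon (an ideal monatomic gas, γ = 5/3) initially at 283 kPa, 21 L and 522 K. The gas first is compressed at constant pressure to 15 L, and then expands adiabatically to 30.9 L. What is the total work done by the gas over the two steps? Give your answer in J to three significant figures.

Step 1 (isobaric): W = PΔV = (283 kPa)(15 − 21 L) = -1698 J.
After step 1: P = 283 kPa, V = 15 L, T = 372.9 K.
Step 2 (adiabatic): W = (P₁V₁ − P₂V₂)/(γ−1) = (4245 − 2622)/0.667 = 2434 J.
W_total = -1698 + 2434 = 736.5 J.

W_total ≈ 736 J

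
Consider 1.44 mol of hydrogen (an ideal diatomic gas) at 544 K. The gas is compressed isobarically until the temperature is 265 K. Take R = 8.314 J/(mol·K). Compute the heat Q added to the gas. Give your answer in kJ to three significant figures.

Q ≈ -11.7 kJ

Isobaric: W = nRΔT = (1.44)(8.314)(-279) = -3340 J.
ΔU = nCᵥΔT with Cᵥ = 5R/2: ΔU = (1.44)(20.79)(-279) = -8351 J.
Q = ΔU + W = -8351 − 3340 = -11691 J.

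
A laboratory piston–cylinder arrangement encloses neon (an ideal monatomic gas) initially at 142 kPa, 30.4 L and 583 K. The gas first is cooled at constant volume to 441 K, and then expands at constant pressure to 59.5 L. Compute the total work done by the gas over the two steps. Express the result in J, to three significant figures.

W_total ≈ 3130 J

Step 1 (isochoric): W = 0 (constant volume).
After step 1: P = 107.4 kPa (V unchanged).
Step 2 (isobaric): W = PΔV = (107.4 kPa)(59.5 − 30.4 L) = 3126 J.
W_total = 0 + 3126 = 3126 J.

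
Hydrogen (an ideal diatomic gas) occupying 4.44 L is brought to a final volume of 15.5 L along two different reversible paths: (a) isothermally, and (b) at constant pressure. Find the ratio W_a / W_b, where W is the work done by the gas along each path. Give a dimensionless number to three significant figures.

W_a / W_b ≈ 0.502

Path (a) isothermal: W = P₁V₁ ln(V₂/V₁) → W_a/(P₁V₁) = 1.25.
Path (b) isobaric: W = P₁(V₂ − V₁) → W_b/(P₁V₁) = 2.491.
W_a / W_b = 1.25 / 2.491 = 0.5019.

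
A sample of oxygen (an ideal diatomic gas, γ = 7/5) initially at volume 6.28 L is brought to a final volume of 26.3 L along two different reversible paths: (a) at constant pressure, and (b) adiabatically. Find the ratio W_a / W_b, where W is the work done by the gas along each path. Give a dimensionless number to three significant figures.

W_a / W_b ≈ 2.92

Path (a) isobaric: W = P₁(V₂ − V₁) → W_a/(P₁V₁) = 3.188.
Path (b) adiabatic: W = P₁V₁(1 − (V₁/V₂)^(γ−1))/(γ−1) → W_b/(P₁V₁) = 1.09.
W_a / W_b = 3.188 / 1.09 = 2.924.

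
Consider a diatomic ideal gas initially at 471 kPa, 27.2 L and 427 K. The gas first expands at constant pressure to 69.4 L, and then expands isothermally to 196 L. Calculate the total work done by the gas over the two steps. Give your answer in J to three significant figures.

Step 1 (isobaric): W = PΔV = (471 kPa)(69.4 − 27.2 L) = 19876 J.
After step 1: P = 471 kPa, V = 69.4 L, T = 1089 K.
Step 2 (isothermal): W = P₁V₁ ln(V₂/V₁) = (32687) ln(196/69.4) = 33937 J.
W_total = 19876 + 33937 = 53813 J.

W_total ≈ 53800 J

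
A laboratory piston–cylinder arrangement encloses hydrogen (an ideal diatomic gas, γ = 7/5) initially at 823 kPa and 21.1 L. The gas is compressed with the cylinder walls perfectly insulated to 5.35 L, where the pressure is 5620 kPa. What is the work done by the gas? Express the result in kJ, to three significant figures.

Adiabatic: W = (P₁V₁ − P₂V₂)/(γ − 1) with γ = 7/5.
P₁V₁ = 17365 J, P₂V₂ = 30067 J.
W = (17365 − 30067) / 0.4 = -31754 J.

W ≈ -31.8 kJ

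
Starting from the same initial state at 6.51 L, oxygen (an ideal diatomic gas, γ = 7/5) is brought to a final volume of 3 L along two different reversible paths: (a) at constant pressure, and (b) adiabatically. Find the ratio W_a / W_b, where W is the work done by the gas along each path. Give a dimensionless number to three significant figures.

Path (a) isobaric: W = P₁(V₂ − V₁) → W_a/(P₁V₁) = -0.5392.
Path (b) adiabatic: W = P₁V₁(1 − (V₁/V₂)^(γ−1))/(γ−1) → W_b/(P₁V₁) = -0.9082.
W_a / W_b = -0.5392 / -0.9082 = 0.5937.

W_a / W_b ≈ 0.594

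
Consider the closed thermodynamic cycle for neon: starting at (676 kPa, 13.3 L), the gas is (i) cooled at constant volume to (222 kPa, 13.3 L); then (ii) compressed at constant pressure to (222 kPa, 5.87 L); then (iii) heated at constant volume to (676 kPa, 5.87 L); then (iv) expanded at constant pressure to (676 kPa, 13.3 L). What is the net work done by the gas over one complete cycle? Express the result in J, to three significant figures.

Constant-volume legs do no work.
W(ii) = (222)(5.87 − 13.3) = -1649 J; W(iv) = (676)(13.3 − 5.87) = 5023 J.
W_net = -1649 + 5023 = 3373 J (the clockwise enclosed area).

W_net ≈ 3370 J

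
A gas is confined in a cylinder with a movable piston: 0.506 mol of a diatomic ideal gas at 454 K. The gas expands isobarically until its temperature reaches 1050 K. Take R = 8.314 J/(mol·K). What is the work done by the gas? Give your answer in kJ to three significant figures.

W ≈ 2.51 kJ

Isobaric: W = P ΔV = nR ΔT.
W = (0.506)(8.314)(1050 − 454) = 2507 J.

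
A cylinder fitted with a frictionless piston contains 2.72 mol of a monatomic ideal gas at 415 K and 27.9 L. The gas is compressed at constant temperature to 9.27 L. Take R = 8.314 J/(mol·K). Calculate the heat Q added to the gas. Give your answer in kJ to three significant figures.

Q ≈ -10.3 kJ

Isothermal ⇒ ΔU = 0, so Q = W = nRT ln(V₂/V₁).
Q = (2.72)(8.314)(415) ln(9.27/27.9) = 9385 × -1.102 = -10341 J.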